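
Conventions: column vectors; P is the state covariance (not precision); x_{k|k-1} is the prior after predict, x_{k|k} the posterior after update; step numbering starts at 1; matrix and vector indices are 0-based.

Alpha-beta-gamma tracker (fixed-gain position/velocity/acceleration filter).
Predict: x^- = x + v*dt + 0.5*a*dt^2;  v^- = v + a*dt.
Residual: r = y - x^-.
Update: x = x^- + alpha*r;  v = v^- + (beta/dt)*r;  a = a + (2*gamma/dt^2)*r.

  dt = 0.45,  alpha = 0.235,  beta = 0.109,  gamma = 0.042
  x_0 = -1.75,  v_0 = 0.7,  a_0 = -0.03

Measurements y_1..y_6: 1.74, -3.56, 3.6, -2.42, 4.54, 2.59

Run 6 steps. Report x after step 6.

x_post = 3.0904

step 1: x_pred=-1.4380  r=3.1780  x^+=-0.6912  v^+=1.4563  a^+=1.2883
step 2: x_pred=0.0946  r=-3.6546  x^+=-0.7643  v^+=1.1508  a^+=-0.2277
step 3: x_pred=-0.2694  r=3.8694  x^+=0.6399  v^+=1.9856  a^+=1.3774
step 4: x_pred=1.6729  r=-4.0929  x^+=0.7110  v^+=1.6141  a^+=-0.3204
step 5: x_pred=1.4049  r=3.1351  x^+=2.1417  v^+=2.2293  a^+=0.9801
step 6: x_pred=3.2441  r=-0.6541  x^+=3.0904  v^+=2.5119  a^+=0.7088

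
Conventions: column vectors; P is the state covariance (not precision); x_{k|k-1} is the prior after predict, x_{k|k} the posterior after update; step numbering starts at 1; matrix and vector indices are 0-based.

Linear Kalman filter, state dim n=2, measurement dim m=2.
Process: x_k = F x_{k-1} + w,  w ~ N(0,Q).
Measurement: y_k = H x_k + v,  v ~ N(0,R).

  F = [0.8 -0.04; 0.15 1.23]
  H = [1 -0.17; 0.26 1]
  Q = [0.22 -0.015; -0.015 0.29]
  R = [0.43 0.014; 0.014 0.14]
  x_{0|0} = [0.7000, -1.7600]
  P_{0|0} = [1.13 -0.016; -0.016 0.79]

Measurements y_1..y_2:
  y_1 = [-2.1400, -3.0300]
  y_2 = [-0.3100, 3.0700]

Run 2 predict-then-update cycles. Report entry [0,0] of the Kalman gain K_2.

step 1: x^-=[0.6304, -2.0598]  P^-=[0.9455 0.0661; 0.0661 1.5047]  S=[1.3965 0.0672; 0.0672 1.7430]  K=[0.6616 0.1534; -0.1782 0.8800]  nu=[-3.1206, -1.1341]  x^+=[-1.6082, -2.5018]  P^+=[0.2795 -0.0419; -0.0419 0.1316]
step 2: x^-=[-1.1865, -3.3184]  P^-=[0.4018 -0.0289; -0.0289 0.4799]  S=[0.8555 0.0092; 0.0092 0.6320]  K=[0.4742 0.1126; -0.1373 0.7494]  nu=[0.3124, 6.6969]  x^+=[-0.2845, 1.6576]  P^+=[0.2004 -0.0297; -0.0297 0.1107]

K[0,0] = 0.4742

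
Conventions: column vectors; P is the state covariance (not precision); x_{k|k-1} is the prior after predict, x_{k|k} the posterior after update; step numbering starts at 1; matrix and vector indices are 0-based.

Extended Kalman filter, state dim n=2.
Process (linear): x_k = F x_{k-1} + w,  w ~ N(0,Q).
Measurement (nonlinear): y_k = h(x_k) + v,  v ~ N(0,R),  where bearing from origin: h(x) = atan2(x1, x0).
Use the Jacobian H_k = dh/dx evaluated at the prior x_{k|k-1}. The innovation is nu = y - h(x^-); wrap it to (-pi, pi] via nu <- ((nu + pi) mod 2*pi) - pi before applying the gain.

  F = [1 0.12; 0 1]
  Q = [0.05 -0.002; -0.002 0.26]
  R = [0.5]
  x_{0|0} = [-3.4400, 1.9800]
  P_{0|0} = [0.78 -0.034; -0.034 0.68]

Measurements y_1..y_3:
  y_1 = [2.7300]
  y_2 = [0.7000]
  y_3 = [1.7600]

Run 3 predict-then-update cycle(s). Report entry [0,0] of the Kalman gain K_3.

step 1: x^-=[-3.2024, 1.9800]  P^-=[0.8316 0.0456; 0.0456 0.9400]  H_jac=[-0.1397 -0.2259]  S=[0.5671]  K=[-0.2230; -0.3857]  nu=[0.1422]  x^+=[-3.2341, 1.9252]  P^+=[0.8034 -0.0032; -0.0032 0.8556]
step 2: x^-=[-3.0031, 1.9252]  P^-=[0.8650 0.0975; 0.0975 1.1156]  H_jac=[-0.1513 -0.2360]  S=[0.5889]  K=[-0.2613; -0.4721]  nu=[-1.8715]  x^+=[-2.5141, 2.8088]  P^+=[0.8248 0.0248; 0.0248 0.9844]
step 3: x^-=[-2.1770, 2.8088]  P^-=[0.8949 0.1410; 0.1410 1.2444]  H_jac=[-0.2224 -0.1724]  S=[0.5921]  K=[-0.3772; -0.4153]  nu=[-0.4701]  x^+=[-1.9996, 3.0040]  P^+=[0.8107 0.0482; 0.0482 1.1423]

K[0,0] = -0.3772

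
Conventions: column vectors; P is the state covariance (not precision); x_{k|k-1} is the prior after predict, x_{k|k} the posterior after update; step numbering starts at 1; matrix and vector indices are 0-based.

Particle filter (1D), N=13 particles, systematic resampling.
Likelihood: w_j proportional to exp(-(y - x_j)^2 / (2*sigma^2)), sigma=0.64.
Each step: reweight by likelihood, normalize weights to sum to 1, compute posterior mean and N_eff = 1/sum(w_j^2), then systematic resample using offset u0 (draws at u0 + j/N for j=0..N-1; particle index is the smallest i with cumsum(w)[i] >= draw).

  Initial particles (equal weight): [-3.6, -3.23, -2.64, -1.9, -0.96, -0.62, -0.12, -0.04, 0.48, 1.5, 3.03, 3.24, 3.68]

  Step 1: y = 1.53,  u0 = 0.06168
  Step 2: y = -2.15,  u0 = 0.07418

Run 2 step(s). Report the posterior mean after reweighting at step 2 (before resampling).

step 1: w=[0.0000, 0.0000, 0.0000, 0.0000, 0.0004, 0.0025, 0.0249, 0.0342, 0.1802, 0.6915, 0.0444, 0.0195, 0.0025]  mean=1.3243  Neff=1.9424  idx=[7, 8, 8, 9, 9, 9, 9, 9, 9, 9, 9, 9, 11]
step 2: w=[0.9100, 0.0449, 0.0449, 0.0000, 0.0000, 0.0000, 0.0000, 0.0000, 0.0000, 0.0000, 0.0000, 0.0000, 0.0000]  mean=0.0070  Neff=1.2017  idx=[0, 0, 0, 0, 0, 0, 0, 0, 0, 0, 0, 1, 2]

post_mean = 0.0070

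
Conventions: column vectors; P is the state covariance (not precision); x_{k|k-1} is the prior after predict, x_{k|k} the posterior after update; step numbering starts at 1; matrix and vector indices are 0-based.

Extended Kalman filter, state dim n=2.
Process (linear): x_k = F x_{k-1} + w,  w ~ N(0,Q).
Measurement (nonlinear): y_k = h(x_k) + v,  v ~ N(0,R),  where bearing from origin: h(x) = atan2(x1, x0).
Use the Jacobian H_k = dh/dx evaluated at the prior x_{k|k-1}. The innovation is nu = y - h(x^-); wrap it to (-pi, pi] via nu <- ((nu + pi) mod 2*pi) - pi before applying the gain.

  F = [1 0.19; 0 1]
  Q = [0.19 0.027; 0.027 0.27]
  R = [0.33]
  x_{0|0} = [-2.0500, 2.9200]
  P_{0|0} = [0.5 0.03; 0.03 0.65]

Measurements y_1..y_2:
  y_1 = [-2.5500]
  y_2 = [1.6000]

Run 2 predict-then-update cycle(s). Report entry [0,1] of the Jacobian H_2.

step 1: x^-=[-1.4952, 2.9200]  P^-=[0.7249 0.1805; 0.1805 0.9200]  H_jac=[-0.2713 -0.1389]  S=[0.4147]  K=[-0.5347; -0.4263]  nu=[1.6891]  x^+=[-2.3984, 2.1999]  P^+=[0.6063 0.0860; 0.0860 0.8446]
step 2: x^-=[-1.9804, 2.1999]  P^-=[0.8595 0.2735; 0.2735 1.1146]  H_jac=[-0.2511 -0.2260]  S=[0.4722]  K=[-0.5879; -0.6790]  nu=[-0.7037]  x^+=[-1.5666, 2.6778]  P^+=[0.6962 0.0850; 0.0850 0.8970]

H_jac[0,1] = -0.2260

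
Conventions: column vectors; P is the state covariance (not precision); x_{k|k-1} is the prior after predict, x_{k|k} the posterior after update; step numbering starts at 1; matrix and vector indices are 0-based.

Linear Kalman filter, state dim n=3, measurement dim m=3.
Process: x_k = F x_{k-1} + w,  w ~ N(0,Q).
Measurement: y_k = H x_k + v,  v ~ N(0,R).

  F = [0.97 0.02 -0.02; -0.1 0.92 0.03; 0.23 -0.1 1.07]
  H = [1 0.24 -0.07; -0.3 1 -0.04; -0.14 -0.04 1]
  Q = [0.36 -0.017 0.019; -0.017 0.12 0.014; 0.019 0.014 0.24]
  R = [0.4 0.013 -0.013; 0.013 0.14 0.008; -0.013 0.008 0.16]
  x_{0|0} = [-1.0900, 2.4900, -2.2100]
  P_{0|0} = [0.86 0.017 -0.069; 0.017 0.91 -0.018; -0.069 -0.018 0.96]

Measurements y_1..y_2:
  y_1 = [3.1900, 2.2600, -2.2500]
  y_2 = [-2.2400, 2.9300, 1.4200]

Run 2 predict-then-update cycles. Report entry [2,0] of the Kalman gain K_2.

K[2,0] = 0.0905

step 1: x^-=[-0.9633, 2.3335, -2.8644]  P^-=[1.1733 -0.0709 0.1152; -0.0709 0.8960 -0.0657; 0.1152 -0.0657 1.3628]  S=[1.5836 -0.1829 -0.1756; -0.1829 1.1943 -0.1237; -0.1756 -0.1237 1.5194]  K=[0.6998 -0.2476 0.0303; 0.1895 0.8020 0.0269; 0.0997 -0.0213 0.8978]  nu=[3.3928, -0.4771, 0.5729]  x^+=[1.5465, 2.6093, -2.0017]  P^+=[0.2653 0.0556 0.0331; 0.0556 0.1325 0.0213; 0.0331 0.0213 0.1477]
step 2: x^-=[1.5923, 2.1859, -2.0471]  P^-=[0.6106 0.0098 0.1044; 0.0098 0.2257 0.0304; 0.1044 0.0304 0.4336]  S=[1.0148 -0.1101 -0.0190; -0.1101 0.4155 0.0057; -0.0190 0.0057 0.5744]  K=[0.5677 -0.2776 0.0537; 0.1229 0.5652 0.0332; 0.0905 -0.0300 0.7306]  nu=[-4.5002, 1.1399, 3.7774]  x^+=[-1.0760, 2.4028, 0.2713]  P^+=[0.2165 0.0351 0.0307; 0.0351 0.0922 0.0168; 0.0307 0.0168 0.1205]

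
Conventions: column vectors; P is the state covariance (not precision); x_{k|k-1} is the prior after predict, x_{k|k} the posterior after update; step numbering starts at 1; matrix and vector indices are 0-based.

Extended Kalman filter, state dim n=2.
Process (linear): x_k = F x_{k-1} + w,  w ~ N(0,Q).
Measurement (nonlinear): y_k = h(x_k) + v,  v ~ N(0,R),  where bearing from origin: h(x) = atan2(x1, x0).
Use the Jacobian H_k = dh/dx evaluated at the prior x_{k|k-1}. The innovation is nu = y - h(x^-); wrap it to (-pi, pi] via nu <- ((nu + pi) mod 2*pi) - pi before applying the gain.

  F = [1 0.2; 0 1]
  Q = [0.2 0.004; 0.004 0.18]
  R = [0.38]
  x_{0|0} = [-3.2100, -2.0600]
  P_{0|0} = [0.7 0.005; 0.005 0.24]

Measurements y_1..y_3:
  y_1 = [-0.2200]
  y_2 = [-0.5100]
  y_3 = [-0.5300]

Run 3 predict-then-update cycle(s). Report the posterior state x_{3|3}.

step 1: x^-=[-3.6220, -2.0600]  P^-=[0.9116 0.0570; 0.0570 0.4200]  H_jac=[0.1186 -0.2086]  S=[0.4083]  K=[0.2358; -0.1980]  nu=[2.4045]  x^+=[-3.0551, -2.5362]  P^+=[0.8889 0.0761; 0.0761 0.4040]
step 2: x^-=[-3.5623, -2.5362]  P^-=[1.1355 0.1609; 0.1609 0.5840]  H_jac=[0.1326 -0.1863]  S=[0.4123]  K=[0.2926; -0.2121]  nu=[2.0129]  x^+=[-2.9733, -2.9631]  P^+=[1.1002 0.1865; 0.1865 0.5654]
step 3: x^-=[-3.5660, -2.9631]  P^-=[1.3974 0.3035; 0.3035 0.7454]  H_jac=[0.1378 -0.1659]  S=[0.4132]  K=[0.3443; -0.1980]  nu=[1.9183]  x^+=[-2.9055, -3.3430]  P^+=[1.3484 0.3317; 0.3317 0.7292]

x_post = [-2.9055, -3.3430]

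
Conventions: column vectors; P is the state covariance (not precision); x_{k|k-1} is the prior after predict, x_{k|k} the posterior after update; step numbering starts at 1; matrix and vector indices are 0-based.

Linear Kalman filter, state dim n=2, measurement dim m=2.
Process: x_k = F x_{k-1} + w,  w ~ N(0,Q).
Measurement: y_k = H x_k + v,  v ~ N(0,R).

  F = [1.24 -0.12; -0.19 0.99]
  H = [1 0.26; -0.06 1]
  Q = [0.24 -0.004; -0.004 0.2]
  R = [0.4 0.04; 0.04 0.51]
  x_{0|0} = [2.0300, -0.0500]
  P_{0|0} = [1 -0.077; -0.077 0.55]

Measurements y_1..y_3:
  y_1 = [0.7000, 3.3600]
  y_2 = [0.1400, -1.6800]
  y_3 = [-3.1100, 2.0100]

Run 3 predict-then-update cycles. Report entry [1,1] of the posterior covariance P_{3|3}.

P_post[1,1] = 0.2423

step 1: x^-=[2.5232, -0.4352]  P^-=[1.8084 -0.4012; -0.4012 0.8041]  S=[2.0542 -0.2544; -0.2544 1.3688]  K=[0.8019 -0.2234; -0.0190 0.6015]  nu=[-1.7100, 3.9466]  x^+=[0.2704, 1.9713]  P^+=[0.3280 -0.0622; -0.0622 0.3023]
step 2: x^-=[0.0987, 1.9002]  P^-=[0.7672 -0.1949; -0.1949 0.5315]  S=[1.1018 -0.0597; -0.0597 1.0676]  K=[0.6400 -0.1899; -0.0240 0.5074]  nu=[-0.4528, -3.5743]  x^+=[0.4876, 0.0974]  P^+=[0.2628 -0.0555; -0.0555 0.2545]
step 3: x^-=[0.5929, 0.0038]  P^-=[0.6643 -0.1655; -0.1655 0.4798]  S=[1.0107 -0.0380; -0.0380 1.0120]  K=[0.6079 -0.1801; -0.0222 0.4831]  nu=[-3.7039, 2.0418]  x^+=[-2.0265, 1.0721]  P^+=[0.2496 -0.0525; -0.0525 0.2423]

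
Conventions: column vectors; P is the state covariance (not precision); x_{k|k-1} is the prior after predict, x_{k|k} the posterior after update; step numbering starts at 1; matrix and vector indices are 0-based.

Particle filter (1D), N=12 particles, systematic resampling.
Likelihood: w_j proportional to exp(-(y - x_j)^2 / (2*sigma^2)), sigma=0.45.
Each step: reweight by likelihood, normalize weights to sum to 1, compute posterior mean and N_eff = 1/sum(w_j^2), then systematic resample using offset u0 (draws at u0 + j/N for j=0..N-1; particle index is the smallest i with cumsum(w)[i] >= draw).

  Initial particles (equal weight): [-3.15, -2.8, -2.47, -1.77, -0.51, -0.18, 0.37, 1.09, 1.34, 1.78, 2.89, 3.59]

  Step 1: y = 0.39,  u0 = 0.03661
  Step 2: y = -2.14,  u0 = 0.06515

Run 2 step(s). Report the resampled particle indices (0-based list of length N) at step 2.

step 1: w=[0.0000, 0.0000, 0.0000, 0.0000, 0.0678, 0.2245, 0.5002, 0.1493, 0.0539, 0.0042, 0.0000, 0.0000]  mean=0.3527  Neff=3.0262  idx=[4, 5, 5, 5, 6, 6, 6, 6, 6, 6, 7, 8]
step 2: w=[0.8608, 0.0462, 0.0462, 0.0462, 0.0001, 0.0001, 0.0001, 0.0001, 0.0001, 0.0001, 0.0000, 0.0000]  mean=-0.4637  Neff=1.3380  idx=[0, 0, 0, 0, 0, 0, 0, 0, 0, 0, 1, 3]

resampled_idx = [0, 0, 0, 0, 0, 0, 0, 0, 0, 0, 1, 3]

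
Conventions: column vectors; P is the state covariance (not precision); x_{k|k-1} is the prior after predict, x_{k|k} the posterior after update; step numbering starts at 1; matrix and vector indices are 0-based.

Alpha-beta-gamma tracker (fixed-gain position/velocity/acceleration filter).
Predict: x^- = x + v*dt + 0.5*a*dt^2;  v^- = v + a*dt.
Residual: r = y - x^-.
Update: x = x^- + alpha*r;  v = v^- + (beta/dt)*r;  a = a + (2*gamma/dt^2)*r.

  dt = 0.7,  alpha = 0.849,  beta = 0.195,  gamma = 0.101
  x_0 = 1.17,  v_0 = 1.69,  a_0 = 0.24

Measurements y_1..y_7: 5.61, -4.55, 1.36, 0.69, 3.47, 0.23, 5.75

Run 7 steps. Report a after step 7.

a_post = 2.2661

step 1: x_pred=2.4118  r=3.1982  x^+=5.1271  v^+=2.7489  a^+=1.5584
step 2: x_pred=7.4331  r=-11.9831  x^+=-2.7405  v^+=0.5017  a^+=-3.3815
step 3: x_pred=-3.2179  r=4.5779  x^+=0.6687  v^+=-0.5901  a^+=-1.4944
step 4: x_pred=-0.1105  r=0.8005  x^+=0.5691  v^+=-1.4132  a^+=-1.1644
step 5: x_pred=-0.7054  r=4.1754  x^+=2.8395  v^+=-1.0651  a^+=0.5569
step 6: x_pred=2.2304  r=-2.0004  x^+=0.5321  v^+=-1.2325  a^+=-0.2677
step 7: x_pred=-0.3963  r=6.1463  x^+=4.8219  v^+=0.2923  a^+=2.2661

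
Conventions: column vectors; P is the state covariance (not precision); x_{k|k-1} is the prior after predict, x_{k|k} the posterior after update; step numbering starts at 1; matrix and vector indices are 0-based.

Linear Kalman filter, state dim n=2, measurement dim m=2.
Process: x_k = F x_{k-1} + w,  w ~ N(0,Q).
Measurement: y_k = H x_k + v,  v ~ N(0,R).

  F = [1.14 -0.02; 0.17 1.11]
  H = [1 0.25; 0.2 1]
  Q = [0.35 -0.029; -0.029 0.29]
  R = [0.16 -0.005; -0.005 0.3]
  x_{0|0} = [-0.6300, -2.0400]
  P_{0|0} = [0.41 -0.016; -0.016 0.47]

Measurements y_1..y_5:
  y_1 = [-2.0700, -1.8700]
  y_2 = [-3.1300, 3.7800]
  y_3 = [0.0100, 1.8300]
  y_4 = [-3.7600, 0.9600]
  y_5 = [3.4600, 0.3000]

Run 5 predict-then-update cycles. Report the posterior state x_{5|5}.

step 1: x^-=[-0.6774, -2.3715]  P^-=[0.8838 0.0198; 0.0198 0.8749]  S=[1.1084 0.4113; 0.4113 1.2182]  K=[0.8482 -0.1250; -0.0600 0.7417]  nu=[-0.7997, 0.6370]  x^+=[-1.4354, -1.8511]  P^+=[0.1545 -0.0726; -0.0726 0.2373]
step 2: x^-=[-1.5993, -2.2987]  P^-=[0.5542 -0.0960; -0.0960 0.5595]  S=[0.7012 0.1449; 0.1449 0.8432]  K=[0.7802 -0.1165; -0.0724 0.6532]  nu=[-0.9560, 6.3985]  x^+=[-3.0906, 1.9498]  P^+=[0.1422 -0.0673; -0.0673 0.2098]
step 3: x^-=[-3.5623, 1.6389]  P^-=[0.5380 -0.0910; -0.0910 0.5272]  S=[0.6855 0.1388; 0.1388 0.8123]  K=[0.7744 -0.1119; -0.0698 0.6385]  nu=[3.1625, 0.9035]  x^+=[-1.2144, 1.9950]  P^+=[0.1409 -0.0656; -0.0656 0.2050]
step 4: x^-=[-1.4243, 2.0080]  P^-=[0.5361 -0.0891; -0.0891 0.5219]  S=[0.6842 0.1392; 0.1392 0.8077]  K=[0.7736 -0.1108; -0.0688 0.6360]  nu=[-2.8377, -0.7631]  x^+=[-3.5349, 1.7180]  P^+=[0.1406 -0.0652; -0.0652 0.2042]
step 5: x^-=[-4.0641, 1.3061]  P^-=[0.5358 -0.0886; -0.0886 0.5210]  S=[0.6841 0.1394; 0.1394 0.8070]  K=[0.7734 -0.1106; -0.0686 0.6355]  nu=[7.1976, -0.1933]  x^+=[1.5240, 0.6895]  P^+=[0.1406 -0.0652; -0.0652 0.2040]

x_post = [1.5240, 0.6895]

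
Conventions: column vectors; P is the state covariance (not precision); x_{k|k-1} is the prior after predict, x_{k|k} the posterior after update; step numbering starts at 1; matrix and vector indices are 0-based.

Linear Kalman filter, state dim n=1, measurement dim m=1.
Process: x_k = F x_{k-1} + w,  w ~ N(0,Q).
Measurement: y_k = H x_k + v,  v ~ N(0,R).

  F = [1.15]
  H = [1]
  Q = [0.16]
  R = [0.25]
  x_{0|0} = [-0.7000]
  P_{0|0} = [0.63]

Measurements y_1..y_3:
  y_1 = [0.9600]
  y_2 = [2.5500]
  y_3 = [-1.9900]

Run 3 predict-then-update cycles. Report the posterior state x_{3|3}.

step 1: x^-=[-0.8050]  P^-=[0.9932]  S=[1.2432]  K=[0.7989]  nu=[1.7650]  x^+=[0.6051]  P^+=[0.1997]
step 2: x^-=[0.6958]  P^-=[0.4241]  S=[0.6741]  K=[0.6292]  nu=[1.8542]  x^+=[1.8624]  P^+=[0.1573]
step 3: x^-=[2.1417]  P^-=[0.3680]  S=[0.6180]  K=[0.5955]  nu=[-4.1317]  x^+=[-0.3186]  P^+=[0.1489]

x_post = [-0.3186]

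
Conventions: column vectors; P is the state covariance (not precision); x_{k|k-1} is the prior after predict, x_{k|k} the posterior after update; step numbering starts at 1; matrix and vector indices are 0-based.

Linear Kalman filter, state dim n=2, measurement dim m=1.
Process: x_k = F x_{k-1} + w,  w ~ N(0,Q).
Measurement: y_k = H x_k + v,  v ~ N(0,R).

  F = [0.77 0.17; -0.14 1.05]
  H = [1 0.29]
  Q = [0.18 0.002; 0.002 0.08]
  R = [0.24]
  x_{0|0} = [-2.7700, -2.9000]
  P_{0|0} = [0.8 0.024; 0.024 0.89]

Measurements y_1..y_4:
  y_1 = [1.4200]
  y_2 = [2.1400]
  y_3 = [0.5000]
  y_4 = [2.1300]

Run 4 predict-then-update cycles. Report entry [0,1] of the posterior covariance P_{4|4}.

step 1: x^-=[-2.6259, -2.6572]  P^-=[0.6863 0.0935; 0.0935 1.0698]  S=[1.0705]  K=[0.6664; 0.3771]  nu=[4.8165]  x^+=[0.5840, -0.8408]  P^+=[0.2109 -0.1756; -0.1756 0.9176]
step 2: x^-=[0.3067, -0.9646]  P^-=[0.2856 0.0053; 0.0053 1.1474]  S=[0.6251]  K=[0.4593; 0.5407]  nu=[2.1130]  x^+=[1.2772, 0.1780]  P^+=[0.1537 -0.1500; -0.1500 0.9646]
step 3: x^-=[1.0137, 0.0081]  P^-=[0.2598 0.0399; 0.0399 1.1906]  S=[0.6230]  K=[0.4355; 0.6183]  nu=[-0.5160]  x^+=[0.7890, -0.3110]  P^+=[0.1416 -0.1278; -0.1278 0.9524]
step 4: x^-=[0.5546, -0.4370]  P^-=[0.2580 0.0564; 0.0564 1.1704]  S=[0.6292]  K=[0.4361; 0.6292]  nu=[1.7021]  x^+=[1.2969, 0.6339]  P^+=[0.1384 -0.1162; -0.1162 0.9214]

P_post[0,1] = -0.1162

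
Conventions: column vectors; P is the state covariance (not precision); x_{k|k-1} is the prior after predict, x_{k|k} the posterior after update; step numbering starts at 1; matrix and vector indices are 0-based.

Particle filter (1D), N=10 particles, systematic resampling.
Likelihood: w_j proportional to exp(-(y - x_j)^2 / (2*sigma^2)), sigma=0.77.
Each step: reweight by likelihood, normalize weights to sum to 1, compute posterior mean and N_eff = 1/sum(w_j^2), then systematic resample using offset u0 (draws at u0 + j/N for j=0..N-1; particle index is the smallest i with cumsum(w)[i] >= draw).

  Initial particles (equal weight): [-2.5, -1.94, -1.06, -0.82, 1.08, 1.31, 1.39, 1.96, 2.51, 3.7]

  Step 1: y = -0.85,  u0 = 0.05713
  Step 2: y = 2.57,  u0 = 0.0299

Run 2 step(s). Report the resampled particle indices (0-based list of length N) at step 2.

resampled_idx = [2, 4, 6, 6, 7, 7, 8, 8, 9, 9]

step 1: w=[0.0401, 0.1463, 0.3840, 0.3982, 0.0172, 0.0078, 0.0058, 0.0005, 0.0000, 0.0000]  mean=-1.0798  Neff=3.0355  idx=[1, 1, 2, 2, 2, 2, 3, 3, 3, 3]
step 2: w=[0.0001, 0.0001, 0.0486, 0.0486, 0.0486, 0.0486, 0.2013, 0.2013, 0.2013, 0.2013]  mean=-0.8669  Neff=5.8283  idx=[2, 4, 6, 6, 7, 7, 8, 8, 9, 9]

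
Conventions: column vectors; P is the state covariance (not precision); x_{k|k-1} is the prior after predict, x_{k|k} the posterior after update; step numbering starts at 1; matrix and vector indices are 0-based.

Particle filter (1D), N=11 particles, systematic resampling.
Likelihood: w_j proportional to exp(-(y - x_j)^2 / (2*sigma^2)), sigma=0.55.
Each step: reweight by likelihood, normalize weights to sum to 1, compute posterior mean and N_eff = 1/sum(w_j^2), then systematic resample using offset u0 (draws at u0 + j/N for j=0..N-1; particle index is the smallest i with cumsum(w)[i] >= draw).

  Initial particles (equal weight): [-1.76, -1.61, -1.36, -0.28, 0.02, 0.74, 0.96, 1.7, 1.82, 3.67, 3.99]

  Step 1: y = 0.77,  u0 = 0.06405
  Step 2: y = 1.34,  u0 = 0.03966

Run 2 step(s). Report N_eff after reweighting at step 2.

step 1: w=[0.0000, 0.0000, 0.0002, 0.0558, 0.1362, 0.3445, 0.3250, 0.0826, 0.0558, 0.0000, 0.0000]  mean=0.7956  Neff=3.9081  idx=[4, 4, 5, 5, 5, 5, 6, 6, 6, 7, 8]
step 2: w=[0.0091, 0.0091, 0.0894, 0.0894, 0.0894, 0.0894, 0.1276, 0.1276, 0.1276, 0.1308, 0.1107]  mean=1.0563  Neff=9.0636  idx=[2, 3, 4, 5, 6, 6, 7, 8, 9, 9, 10]

N_eff = 9.0636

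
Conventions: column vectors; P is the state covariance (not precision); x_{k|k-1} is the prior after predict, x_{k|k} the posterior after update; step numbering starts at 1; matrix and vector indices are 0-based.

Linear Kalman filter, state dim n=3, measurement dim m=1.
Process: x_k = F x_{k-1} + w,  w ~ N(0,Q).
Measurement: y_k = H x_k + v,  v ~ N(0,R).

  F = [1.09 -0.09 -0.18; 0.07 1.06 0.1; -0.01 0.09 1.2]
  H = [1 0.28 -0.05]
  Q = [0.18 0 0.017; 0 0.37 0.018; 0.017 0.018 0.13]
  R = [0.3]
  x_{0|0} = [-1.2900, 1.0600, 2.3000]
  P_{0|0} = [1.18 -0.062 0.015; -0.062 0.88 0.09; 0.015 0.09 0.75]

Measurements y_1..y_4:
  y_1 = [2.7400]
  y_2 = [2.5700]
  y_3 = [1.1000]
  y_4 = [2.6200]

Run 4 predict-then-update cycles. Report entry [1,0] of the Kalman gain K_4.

step 1: x^-=[-1.9155, 1.2633, 2.8683]  P^-=[1.6226 -0.0952 -0.1627; -0.0952 1.3821 0.3079; -0.1627 0.3079 1.2364]  S=[1.9884]  K=[0.8067; 0.1390; -0.0695]  nu=[4.4452]  x^+=[1.6705, 1.8812, 2.5592]  P^+=[0.3286 -0.3182 -0.0511; -0.3182 1.3437 0.3271; -0.0511 0.3271 1.2268]
step 2: x^-=[1.1909, 2.3670, 3.2236]  P^-=[0.7141 -0.5611 -0.4015; -0.5611 1.9151 0.7094; -0.4015 0.7094 1.9800]  S=[0.8752]  K=[0.6593; -0.0690; -0.3450]  nu=[0.8775]  x^+=[1.7695, 2.3064, 2.9209]  P^+=[0.3336 -0.5213 -0.2025; -0.5213 1.9109 0.6886; -0.2025 0.6886 1.8759]
step 3: x^-=[1.1954, 2.8608, 3.6950]  P^-=[0.8567 -0.9468 -0.8097; -0.9468 2.6033 1.2927; -0.8097 1.2927 3.0013]  S=[0.8829]  K=[0.7159; -0.3199; -0.6771]  nu=[-0.7116]  x^+=[0.6859, 3.0885, 4.1768]  P^+=[0.4042 -0.7445 -0.3817; -0.7445 2.5129 1.1014; -0.3817 1.1014 2.5965]
step 4: x^-=[-0.2822, 3.7395, 5.2833]  P^-=[1.0962 -1.3680 -1.2790; -1.3680 3.3391 1.9514; -1.2790 1.9514 4.1378]  S=[0.9755]  K=[0.7966; -0.5440; -0.9631]  nu=[2.1193]  x^+=[1.4061, 2.5866, 3.2422]  P^+=[0.4771 -0.9453 -0.5306; -0.9453 3.0505 1.4404; -0.5306 1.4404 3.2329]

K[1,0] = -0.5440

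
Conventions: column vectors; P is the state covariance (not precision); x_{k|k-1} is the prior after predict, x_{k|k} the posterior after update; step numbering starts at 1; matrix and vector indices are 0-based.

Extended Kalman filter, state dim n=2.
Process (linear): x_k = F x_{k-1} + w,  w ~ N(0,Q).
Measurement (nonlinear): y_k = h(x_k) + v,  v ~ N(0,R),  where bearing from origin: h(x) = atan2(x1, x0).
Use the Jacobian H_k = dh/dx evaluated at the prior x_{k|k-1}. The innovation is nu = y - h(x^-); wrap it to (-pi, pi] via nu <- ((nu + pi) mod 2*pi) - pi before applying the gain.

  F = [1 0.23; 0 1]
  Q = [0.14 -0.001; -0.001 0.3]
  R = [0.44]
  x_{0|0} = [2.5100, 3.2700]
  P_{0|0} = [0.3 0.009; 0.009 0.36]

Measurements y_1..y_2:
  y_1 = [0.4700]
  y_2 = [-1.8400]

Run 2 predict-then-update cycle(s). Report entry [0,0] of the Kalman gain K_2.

K[0,0] = -0.0949

step 1: x^-=[3.2621, 3.2700]  P^-=[0.4632 0.0908; 0.0908 0.6600]  H_jac=[-0.1533 0.1529]  S=[0.4621]  K=[-0.1236; 0.1883]  nu=[-0.3166]  x^+=[3.3012, 3.2104]  P^+=[0.4561 0.1016; 0.1016 0.6436]
step 2: x^-=[4.0396, 3.2104]  P^-=[0.6769 0.2486; 0.2486 0.9436]  H_jac=[-0.1206 0.1517]  S=[0.4625]  K=[-0.0949; 0.2448]  nu=[-2.5115]  x^+=[4.2780, 2.5957]  P^+=[0.6727 0.2593; 0.2593 0.9159]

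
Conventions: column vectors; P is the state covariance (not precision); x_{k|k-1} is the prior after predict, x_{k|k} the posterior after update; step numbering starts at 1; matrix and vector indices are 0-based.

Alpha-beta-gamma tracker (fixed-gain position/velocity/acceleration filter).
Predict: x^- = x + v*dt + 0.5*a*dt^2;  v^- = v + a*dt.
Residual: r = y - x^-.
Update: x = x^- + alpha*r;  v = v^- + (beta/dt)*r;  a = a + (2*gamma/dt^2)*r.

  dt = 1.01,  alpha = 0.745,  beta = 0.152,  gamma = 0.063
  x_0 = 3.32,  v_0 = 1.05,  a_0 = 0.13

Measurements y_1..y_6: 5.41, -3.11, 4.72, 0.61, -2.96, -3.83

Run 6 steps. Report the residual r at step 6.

resid = 0.4848

step 1: x_pred=4.4468  r=0.9632  x^+=5.1644  v^+=1.3263  a^+=0.2490
step 2: x_pred=6.6309  r=-9.7409  x^+=-0.6261  v^+=0.1118  a^+=-0.9542
step 3: x_pred=-0.9999  r=5.7199  x^+=3.2614  v^+=0.0088  a^+=-0.2477
step 4: x_pred=3.1440  r=-2.5340  x^+=1.2562  v^+=-0.6227  a^+=-0.5607
step 5: x_pred=0.3413  r=-3.3013  x^+=-2.1182  v^+=-1.6858  a^+=-0.9685
step 6: x_pred=-4.3148  r=0.4848  x^+=-3.9536  v^+=-2.5910  a^+=-0.9086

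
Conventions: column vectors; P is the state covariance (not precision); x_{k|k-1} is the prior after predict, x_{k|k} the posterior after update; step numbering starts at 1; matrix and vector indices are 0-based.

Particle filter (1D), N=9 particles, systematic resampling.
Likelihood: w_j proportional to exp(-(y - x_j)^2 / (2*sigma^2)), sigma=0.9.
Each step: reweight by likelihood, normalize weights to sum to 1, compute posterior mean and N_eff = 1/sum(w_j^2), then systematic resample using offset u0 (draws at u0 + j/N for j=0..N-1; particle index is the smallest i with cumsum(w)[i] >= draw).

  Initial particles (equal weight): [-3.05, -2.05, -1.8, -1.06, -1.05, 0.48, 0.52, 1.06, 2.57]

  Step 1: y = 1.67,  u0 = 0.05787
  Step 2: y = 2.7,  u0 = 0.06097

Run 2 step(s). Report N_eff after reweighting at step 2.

N_eff = 3.9524

step 1: w=[0.0000, 0.0001, 0.0003, 0.0044, 0.0046, 0.1828, 0.1937, 0.3483, 0.2658]  mean=1.2308  Neff=3.8026  idx=[5, 5, 6, 7, 7, 7, 7, 8, 8]
step 2: w=[0.0165, 0.0165, 0.0184, 0.0658, 0.0658, 0.0658, 0.0658, 0.3426, 0.3426]  mean=2.0656  Neff=3.9524  idx=[3, 4, 6, 7, 7, 7, 8, 8, 8]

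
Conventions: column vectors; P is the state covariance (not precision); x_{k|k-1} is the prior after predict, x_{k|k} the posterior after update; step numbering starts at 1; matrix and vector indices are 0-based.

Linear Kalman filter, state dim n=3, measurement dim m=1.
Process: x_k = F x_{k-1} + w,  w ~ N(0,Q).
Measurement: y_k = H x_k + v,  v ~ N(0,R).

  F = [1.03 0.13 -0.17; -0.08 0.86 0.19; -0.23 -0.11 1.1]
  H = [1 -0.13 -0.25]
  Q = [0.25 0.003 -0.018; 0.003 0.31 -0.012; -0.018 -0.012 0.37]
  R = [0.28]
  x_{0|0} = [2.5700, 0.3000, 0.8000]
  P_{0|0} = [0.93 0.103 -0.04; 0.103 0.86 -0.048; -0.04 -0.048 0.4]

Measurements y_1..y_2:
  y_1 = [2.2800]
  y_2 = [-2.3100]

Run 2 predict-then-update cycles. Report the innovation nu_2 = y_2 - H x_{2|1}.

innov = [-4.8202]

step 1: x^-=[2.5501, 0.2044, 0.2559]  P^-=[1.3064 0.0972 -0.3948; 0.0972 0.9378 -0.0512; -0.3948 -0.0512 0.9507]  S=[1.8305]  K=[0.7607; -0.0065; -0.3419]  nu=[-0.1796]  x^+=[2.4135, 0.2056, 0.3173]  P^+=[0.2471 0.1063 0.0813; 0.1063 0.9377 -0.0553; 0.0813 -0.0553 0.7367]
step 2: x^-=[2.4587, 0.0440, -0.2287]  P^-=[0.5518 0.1804 -0.1566; 0.1804 0.9966 -0.0241; -0.1566 -0.0241 1.2635]  S=[0.9574]  K=[0.5927; 0.0594; -0.4902]  nu=[-4.8202]  x^+=[-0.3983, -0.2425, 2.1344]  P^+=[0.2154 0.1467 0.1216; 0.1467 0.9932 0.0038; 0.1216 0.0038 1.0334]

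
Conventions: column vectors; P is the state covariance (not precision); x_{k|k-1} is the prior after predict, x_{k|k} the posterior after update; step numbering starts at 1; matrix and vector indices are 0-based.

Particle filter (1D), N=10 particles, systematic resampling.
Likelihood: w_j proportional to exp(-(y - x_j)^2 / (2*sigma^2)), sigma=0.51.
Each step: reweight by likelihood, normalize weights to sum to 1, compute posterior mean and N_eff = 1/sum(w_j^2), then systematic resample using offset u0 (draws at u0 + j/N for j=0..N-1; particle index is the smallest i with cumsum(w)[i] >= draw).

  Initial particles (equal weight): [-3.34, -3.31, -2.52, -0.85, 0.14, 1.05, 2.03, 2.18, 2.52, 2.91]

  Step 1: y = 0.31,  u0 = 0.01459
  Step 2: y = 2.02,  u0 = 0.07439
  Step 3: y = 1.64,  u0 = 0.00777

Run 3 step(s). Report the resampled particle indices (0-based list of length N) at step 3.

step 1: w=[0.0000, 0.0000, 0.0000, 0.0547, 0.6880, 0.2538, 0.0025, 0.0009, 0.0001, 0.0000]  mean=0.3234  Neff=1.8491  idx=[3, 4, 4, 4, 4, 4, 4, 4, 5, 5]
step 2: w=[0.0000, 0.0033, 0.0033, 0.0033, 0.0033, 0.0033, 0.0033, 0.0033, 0.4883, 0.4883]  mean=1.0287  Neff=2.0965  idx=[8, 8, 8, 8, 8, 9, 9, 9, 9, 9]
step 3: w=[0.1000, 0.1000, 0.1000, 0.1000, 0.1000, 0.1000, 0.1000, 0.1000, 0.1000, 0.1000]  mean=1.0500  Neff=10.0000  idx=[0, 1, 2, 3, 4, 5, 6, 7, 8, 9]

resampled_idx = [0, 1, 2, 3, 4, 5, 6, 7, 8, 9]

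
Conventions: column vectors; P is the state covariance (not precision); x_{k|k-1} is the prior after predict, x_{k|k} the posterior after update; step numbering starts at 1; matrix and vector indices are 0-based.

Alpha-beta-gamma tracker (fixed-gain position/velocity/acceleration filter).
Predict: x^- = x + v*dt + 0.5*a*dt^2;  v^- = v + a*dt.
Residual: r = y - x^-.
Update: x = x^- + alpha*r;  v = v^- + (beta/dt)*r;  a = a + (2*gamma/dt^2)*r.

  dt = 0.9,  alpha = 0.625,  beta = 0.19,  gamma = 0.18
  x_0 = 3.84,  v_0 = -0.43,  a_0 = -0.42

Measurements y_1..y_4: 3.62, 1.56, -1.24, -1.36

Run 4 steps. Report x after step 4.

x_post = -2.0833

step 1: x_pred=3.2829  r=0.3371  x^+=3.4936  v^+=-0.7368  a^+=-0.2702
step 2: x_pred=2.7210  r=-1.1610  x^+=1.9954  v^+=-1.2251  a^+=-0.7862
step 3: x_pred=0.5744  r=-1.8144  x^+=-0.5596  v^+=-2.3157  a^+=-1.5926
step 4: x_pred=-3.2887  r=1.9287  x^+=-2.0833  v^+=-3.3418  a^+=-0.7354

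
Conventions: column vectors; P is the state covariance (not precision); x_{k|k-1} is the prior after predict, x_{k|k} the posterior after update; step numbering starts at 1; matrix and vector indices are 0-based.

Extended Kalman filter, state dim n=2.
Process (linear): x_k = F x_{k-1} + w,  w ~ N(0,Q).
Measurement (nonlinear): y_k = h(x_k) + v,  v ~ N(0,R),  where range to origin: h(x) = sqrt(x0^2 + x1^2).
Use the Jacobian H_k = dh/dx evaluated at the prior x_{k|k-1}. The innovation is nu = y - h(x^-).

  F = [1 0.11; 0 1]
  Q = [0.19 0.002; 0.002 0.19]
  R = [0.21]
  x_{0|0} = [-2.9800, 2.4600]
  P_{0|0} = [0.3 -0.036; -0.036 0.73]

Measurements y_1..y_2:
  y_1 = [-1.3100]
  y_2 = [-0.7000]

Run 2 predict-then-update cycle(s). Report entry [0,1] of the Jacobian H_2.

step 1: x^-=[-2.7094, 2.4600]  P^-=[0.4909 0.0463; 0.0463 0.9200]  H_jac=[-0.7404 0.6722]  S=[0.8487]  K=[-0.3916; 0.6883]  nu=[-4.9696]  x^+=[-0.7635, -0.9604]  P^+=[0.3608 0.2750; 0.2750 0.5179]
step 2: x^-=[-0.8691, -0.9604]  P^-=[0.6176 0.3340; 0.3340 0.7079]  H_jac=[-0.6710 -0.7415]  S=[1.2096]  K=[-0.5473; -0.6192]  nu=[-1.9953]  x^+=[0.2229, 0.2751]  P^+=[0.2552 -0.0759; -0.0759 0.2441]

H_jac[0,1] = -0.7415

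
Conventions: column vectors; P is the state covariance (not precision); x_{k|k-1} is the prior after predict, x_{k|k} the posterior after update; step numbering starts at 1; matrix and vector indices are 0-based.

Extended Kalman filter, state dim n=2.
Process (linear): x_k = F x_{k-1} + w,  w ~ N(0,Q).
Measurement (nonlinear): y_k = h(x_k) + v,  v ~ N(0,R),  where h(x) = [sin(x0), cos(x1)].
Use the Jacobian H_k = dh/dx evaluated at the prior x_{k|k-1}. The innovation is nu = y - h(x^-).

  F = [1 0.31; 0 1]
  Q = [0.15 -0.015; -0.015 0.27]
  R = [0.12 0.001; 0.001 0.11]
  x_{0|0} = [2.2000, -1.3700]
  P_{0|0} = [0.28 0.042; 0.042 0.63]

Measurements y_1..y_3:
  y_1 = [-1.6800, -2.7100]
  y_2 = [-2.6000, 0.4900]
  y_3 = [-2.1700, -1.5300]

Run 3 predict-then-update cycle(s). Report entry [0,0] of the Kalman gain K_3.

K[0,0] = -0.8752

step 1: x^-=[1.7753, -1.3700]  P^-=[0.5166 0.2223; 0.2223 0.9000]  H_jac=[-0.2031 0.0000; 0.0000 0.9799]  S=[0.1413 -0.0432; -0.0432 0.9742]  K=[-0.6833 0.1933; -0.0431 0.9034]  nu=[-2.6592, -2.9094]  x^+=[3.0299, -3.8838]  P^+=[0.4028 0.0210; 0.0210 0.1014]
step 2: x^-=[1.8260, -3.8838]  P^-=[0.5756 0.0374; 0.0374 0.3714]  H_jac=[-0.2524 0.0000; 0.0000 -0.6759]  S=[0.1567 0.0074; 0.0074 0.2797]  K=[-0.9242 -0.0660; -0.0180 -0.8971]  nu=[-3.5676, 1.2270]  x^+=[5.0420, -4.9202]  P^+=[0.4396 0.0121; 0.0121 0.1460]
step 3: x^-=[3.5167, -4.9202]  P^-=[0.6112 0.0424; 0.0424 0.4160]  H_jac=[-0.9305 0.0000; 0.0000 -0.9785]  S=[0.6491 0.0396; 0.0396 0.5083]  K=[-0.8752 -0.0134; -0.0120 -0.7999]  nu=[-1.8036, -1.7364]  x^+=[5.1186, -3.5097]  P^+=[0.1129 0.0024; 0.0024 0.0899]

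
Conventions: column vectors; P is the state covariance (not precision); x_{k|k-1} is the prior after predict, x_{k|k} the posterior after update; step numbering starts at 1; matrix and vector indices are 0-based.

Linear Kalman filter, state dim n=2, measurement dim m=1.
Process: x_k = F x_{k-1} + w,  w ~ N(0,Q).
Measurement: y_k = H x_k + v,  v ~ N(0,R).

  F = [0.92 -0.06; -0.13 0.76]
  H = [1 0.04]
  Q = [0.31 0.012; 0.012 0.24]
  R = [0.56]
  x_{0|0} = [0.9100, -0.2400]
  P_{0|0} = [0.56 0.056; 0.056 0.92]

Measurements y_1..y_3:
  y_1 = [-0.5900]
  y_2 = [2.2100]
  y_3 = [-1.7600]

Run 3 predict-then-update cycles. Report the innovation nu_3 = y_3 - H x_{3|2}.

innov = [-2.8294]

step 1: x^-=[0.8516, -0.3007]  P^-=[0.7811 -0.0573; -0.0573 0.7698]  S=[1.3378]  K=[0.5822; -0.0198]  nu=[-1.4296]  x^+=[0.0193, -0.2723]  P^+=[0.3277 -0.0419; -0.0419 0.7693]
step 2: x^-=[0.0341, -0.2095]  P^-=[0.5948 -0.0919; -0.0919 0.6981]  S=[1.1485]  K=[0.5146; -0.0557]  nu=[2.1843]  x^+=[1.1582, -0.3311]  P^+=[0.2906 -0.0590; -0.0590 0.6946]
step 3: x^-=[1.0854, -0.4022]  P^-=[0.5649 -0.0961; -0.0961 0.6578]  S=[1.1183]  K=[0.5017; -0.0624]  nu=[-2.8294]  x^+=[-0.3342, -0.2256]  P^+=[0.2834 -0.0611; -0.0611 0.6534]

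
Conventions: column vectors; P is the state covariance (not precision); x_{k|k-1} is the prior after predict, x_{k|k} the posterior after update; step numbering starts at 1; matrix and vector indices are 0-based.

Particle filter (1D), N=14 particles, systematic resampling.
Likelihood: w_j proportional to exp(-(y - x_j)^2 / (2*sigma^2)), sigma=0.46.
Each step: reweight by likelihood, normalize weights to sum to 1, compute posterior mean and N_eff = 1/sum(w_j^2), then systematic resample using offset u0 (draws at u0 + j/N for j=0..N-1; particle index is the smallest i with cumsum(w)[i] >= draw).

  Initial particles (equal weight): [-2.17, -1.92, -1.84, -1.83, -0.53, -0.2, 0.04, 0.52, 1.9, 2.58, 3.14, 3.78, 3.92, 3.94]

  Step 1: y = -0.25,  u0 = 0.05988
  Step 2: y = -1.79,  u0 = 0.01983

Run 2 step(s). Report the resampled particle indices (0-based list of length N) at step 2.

step 1: w=[0.0001, 0.0005, 0.0009, 0.0009, 0.2867, 0.3430, 0.2829, 0.0850, 0.0000, 0.0000, 0.0000, 0.0000, 0.0000, 0.0000]  mean=-0.1694  Neff=3.4828  idx=[4, 4, 4, 4, 5, 5, 5, 5, 5, 6, 6, 6, 7, 7]
step 2: w=[0.2179, 0.2179, 0.2179, 0.2179, 0.0236, 0.0236, 0.0236, 0.0236, 0.0236, 0.0034, 0.0034, 0.0034, 0.0000, 0.0000]  mean=-0.4852  Neff=5.1872  idx=[0, 0, 0, 1, 1, 1, 2, 2, 2, 3, 3, 3, 4, 7]

resampled_idx = [0, 0, 0, 1, 1, 1, 2, 2, 2, 3, 3, 3, 4, 7]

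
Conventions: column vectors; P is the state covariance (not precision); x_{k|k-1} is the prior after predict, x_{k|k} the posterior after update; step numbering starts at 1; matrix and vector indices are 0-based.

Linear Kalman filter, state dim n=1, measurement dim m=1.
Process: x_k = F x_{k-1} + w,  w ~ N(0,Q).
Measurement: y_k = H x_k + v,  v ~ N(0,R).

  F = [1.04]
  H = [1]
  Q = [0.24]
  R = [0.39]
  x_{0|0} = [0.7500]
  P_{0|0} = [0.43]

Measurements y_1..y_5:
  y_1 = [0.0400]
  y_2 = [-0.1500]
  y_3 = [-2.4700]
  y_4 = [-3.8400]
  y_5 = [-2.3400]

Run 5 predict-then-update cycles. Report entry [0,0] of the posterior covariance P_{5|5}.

P_post[0,0] = 0.2134

step 1: x^-=[0.7800]  P^-=[0.7051]  S=[1.0951]  K=[0.6439]  nu=[-0.7400]  x^+=[0.3035]  P^+=[0.2511]
step 2: x^-=[0.3157]  P^-=[0.5116]  S=[0.9016]  K=[0.5674]  nu=[-0.4657]  x^+=[0.0514]  P^+=[0.2213]
step 3: x^-=[0.0535]  P^-=[0.4794]  S=[0.8694]  K=[0.5514]  nu=[-2.5235]  x^+=[-1.3379]  P^+=[0.2150]
step 4: x^-=[-1.3915]  P^-=[0.4726]  S=[0.8626]  K=[0.5479]  nu=[-2.4485]  x^+=[-2.7330]  P^+=[0.2137]
step 5: x^-=[-2.8423]  P^-=[0.4711]  S=[0.8611]  K=[0.5471]  nu=[0.5023]  x^+=[-2.5675]  P^+=[0.2134]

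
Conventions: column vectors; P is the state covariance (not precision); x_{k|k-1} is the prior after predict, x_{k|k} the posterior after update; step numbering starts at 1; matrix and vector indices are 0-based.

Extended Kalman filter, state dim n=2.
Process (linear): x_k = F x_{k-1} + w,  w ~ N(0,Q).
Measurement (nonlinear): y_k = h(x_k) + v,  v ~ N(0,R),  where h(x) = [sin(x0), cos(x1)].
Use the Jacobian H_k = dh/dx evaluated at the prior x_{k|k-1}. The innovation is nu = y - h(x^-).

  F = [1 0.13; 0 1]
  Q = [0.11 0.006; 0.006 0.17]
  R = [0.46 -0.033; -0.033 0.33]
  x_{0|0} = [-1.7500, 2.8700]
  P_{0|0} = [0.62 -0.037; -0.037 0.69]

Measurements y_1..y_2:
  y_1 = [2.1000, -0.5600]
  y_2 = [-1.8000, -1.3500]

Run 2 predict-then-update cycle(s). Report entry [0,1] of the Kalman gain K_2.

step 1: x^-=[-1.3769, 2.8700]  P^-=[0.7320 0.0587; 0.0587 0.8600]  H_jac=[0.1927 0.0000; 0.0000 -0.2683]  S=[0.4872 -0.0360; -0.0360 0.3919]  K=[0.2885 -0.0137; -0.0205 -0.5906]  nu=[3.0813, 0.4033]  x^+=[-0.4934, 2.5687]  P^+=[0.6911 0.0523; 0.0523 0.7240]
step 2: x^-=[-0.1595, 2.5687]  P^-=[0.8270 0.1524; 0.1524 0.8940]  H_jac=[0.9873 0.0000; 0.0000 -0.5420]  S=[1.2661 -0.1146; -0.1146 0.5927]  K=[0.6435 -0.0150; 0.0457 -0.8088]  nu=[-1.6412, -0.5096]  x^+=[-1.2080, 2.9060]  P^+=[0.3003 0.0483; 0.0483 0.4952]

K[0,1] = -0.0150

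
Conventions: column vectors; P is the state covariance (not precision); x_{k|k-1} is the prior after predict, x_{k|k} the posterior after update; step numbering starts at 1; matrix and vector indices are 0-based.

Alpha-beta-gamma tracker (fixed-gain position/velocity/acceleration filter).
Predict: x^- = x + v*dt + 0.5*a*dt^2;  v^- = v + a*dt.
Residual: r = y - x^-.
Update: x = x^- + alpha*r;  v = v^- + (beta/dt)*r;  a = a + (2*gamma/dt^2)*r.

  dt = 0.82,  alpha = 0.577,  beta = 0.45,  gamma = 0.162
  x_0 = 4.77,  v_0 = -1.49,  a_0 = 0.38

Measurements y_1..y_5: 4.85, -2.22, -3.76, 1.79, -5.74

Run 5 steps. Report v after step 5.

step 1: x_pred=3.6760  r=1.1740  x^+=4.3534  v^+=-0.5341  a^+=0.9457
step 2: x_pred=4.2334  r=-6.4534  x^+=0.5098  v^+=-3.3001  a^+=-2.1639
step 3: x_pred=-2.9238  r=-0.8362  x^+=-3.4063  v^+=-5.5334  a^+=-2.5668
step 4: x_pred=-8.8066  r=10.5966  x^+=-2.6924  v^+=-1.8229  a^+=2.5392
step 5: x_pred=-3.3335  r=-2.4065  x^+=-4.7220  v^+=-1.0614  a^+=1.3796

v_post = -1.0614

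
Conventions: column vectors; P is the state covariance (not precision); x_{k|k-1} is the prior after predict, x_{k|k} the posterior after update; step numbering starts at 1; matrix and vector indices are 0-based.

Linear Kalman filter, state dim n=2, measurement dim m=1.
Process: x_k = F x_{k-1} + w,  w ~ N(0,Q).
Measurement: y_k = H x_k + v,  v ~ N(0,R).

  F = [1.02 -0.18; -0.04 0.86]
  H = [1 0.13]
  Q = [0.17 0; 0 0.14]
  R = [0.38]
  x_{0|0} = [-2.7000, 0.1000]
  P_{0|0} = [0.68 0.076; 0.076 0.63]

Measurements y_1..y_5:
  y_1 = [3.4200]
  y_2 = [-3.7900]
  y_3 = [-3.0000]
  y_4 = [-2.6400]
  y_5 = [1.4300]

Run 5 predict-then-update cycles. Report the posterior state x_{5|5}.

x_post = [-0.5921, 0.1560]

step 1: x^-=[-2.7720, 0.1940]  P^-=[0.8700 -0.0581; -0.0581 0.6018]  S=[1.2451]  K=[0.6927; 0.0162]  nu=[6.1668]  x^+=[1.4996, 0.2940]  P^+=[0.2726 -0.0720; -0.0720 0.6015]
step 2: x^-=[1.4767, 0.1928]  P^-=[0.4995 -0.1679; -0.1679 0.5902]  S=[0.8458]  K=[0.5648; -0.1078]  nu=[-5.2918]  x^+=[-1.5119, 0.7634]  P^+=[0.2297 -0.1164; -0.1164 0.5804]
step 3: x^-=[-1.6795, 0.7170]  P^-=[0.4706 -0.2022; -0.2022 0.5777]  S=[0.8078]  K=[0.5500; -0.1573]  nu=[-1.4137]  x^+=[-2.4571, 0.9394]  P^+=[0.2262 -0.1323; -0.1323 0.5577]
step 4: x^-=[-2.6753, 0.9062]  P^-=[0.4720 -0.2125; -0.2125 0.5619]  S=[0.8062]  K=[0.5512; -0.1730]  nu=[-0.0825]  x^+=[-2.7208, 0.9205]  P^+=[0.2271 -0.1357; -0.1357 0.5378]
step 5: x^-=[-2.9409, 0.9004]  P^-=[0.4735 -0.2125; -0.2125 0.5474]  S=[0.8075]  K=[0.5522; -0.1750]  nu=[4.2538]  x^+=[-0.5921, 0.1560]  P^+=[0.2273 -0.1345; -0.1345 0.5227]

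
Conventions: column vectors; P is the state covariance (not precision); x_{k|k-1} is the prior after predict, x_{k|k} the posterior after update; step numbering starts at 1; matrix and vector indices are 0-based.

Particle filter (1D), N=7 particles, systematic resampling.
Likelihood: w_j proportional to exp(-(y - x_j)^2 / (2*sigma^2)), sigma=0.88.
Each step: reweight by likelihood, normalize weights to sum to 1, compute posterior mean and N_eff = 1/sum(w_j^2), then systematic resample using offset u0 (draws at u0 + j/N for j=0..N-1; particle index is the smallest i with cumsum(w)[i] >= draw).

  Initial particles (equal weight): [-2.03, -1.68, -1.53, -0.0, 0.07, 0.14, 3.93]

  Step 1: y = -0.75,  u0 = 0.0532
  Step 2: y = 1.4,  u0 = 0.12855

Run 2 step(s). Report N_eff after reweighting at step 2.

N_eff = 4.0008

step 1: w=[0.0982, 0.1617, 0.1909, 0.1966, 0.1831, 0.1695, 0.0000]  mean=-0.7264  Neff=5.7755  idx=[0, 1, 2, 3, 3, 4, 5]
step 2: w=[0.0004, 0.0018, 0.0031, 0.2259, 0.2259, 0.2556, 0.2873]  mean=0.0496  Neff=4.0008  idx=[3, 4, 4, 5, 5, 6, 6]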